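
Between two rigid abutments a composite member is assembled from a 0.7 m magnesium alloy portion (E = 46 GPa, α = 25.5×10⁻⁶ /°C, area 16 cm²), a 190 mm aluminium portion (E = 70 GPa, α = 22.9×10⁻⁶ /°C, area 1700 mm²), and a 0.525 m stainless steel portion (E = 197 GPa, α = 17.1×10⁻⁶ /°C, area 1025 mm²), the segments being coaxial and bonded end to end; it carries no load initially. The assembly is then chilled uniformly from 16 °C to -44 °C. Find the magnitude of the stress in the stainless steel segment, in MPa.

σ ≈ 133 MPa (tensile)

With the walls removed the bar would change length by δ_free = Σ αᵢΔT Lᵢ = 25.5×10⁻⁶×60×700 + 22.9×10⁻⁶×60×190 + 17.1×10⁻⁶×60×525 = 1.871 mm.
The rigid supports impose zero overall length change; the single axial force P common to all segments must satisfy P Σ Lᵢ/(AᵢEᵢ) = δ_free.
Σ Lᵢ/(AᵢEᵢ) = 700/(1600×46×10³) + 190/(1700×70×10³) + 525/(1025×197×10³) = 1.371×10⁻⁵ mm/N.
Hence P = δ_free / Σ(L/AE) = 1.871/1.371×10⁻⁵ = 136.5 kN (tensile).
σ_{stainless steel} = P / A = 136500 / 1025 = 133.1 MPa.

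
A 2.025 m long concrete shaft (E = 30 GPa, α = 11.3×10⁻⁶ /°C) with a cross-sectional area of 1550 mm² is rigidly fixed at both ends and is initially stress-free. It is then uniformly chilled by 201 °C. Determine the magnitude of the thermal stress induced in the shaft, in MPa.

σ ≈ 68.1 MPa (tensile)

With length fixed, the mechanical strain must cancel the thermal strain αΔT = 11.3×10⁻⁶ × 201 = 2271.3×10⁻⁶.
Hence σ = E·αΔT = 30×10³ × 2271.3×10⁻⁶ = 68.14 MPa, tensile.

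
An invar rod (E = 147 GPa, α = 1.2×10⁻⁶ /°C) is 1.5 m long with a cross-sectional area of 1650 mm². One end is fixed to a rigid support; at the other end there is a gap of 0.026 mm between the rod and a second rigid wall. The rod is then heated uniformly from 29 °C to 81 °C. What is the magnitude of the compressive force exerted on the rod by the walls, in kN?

P ≈ 10.9 kN

Free thermal elongation = αΔT L = 1.2×10⁻⁶ × 52 × 1500 = 0.0936 mm.
This exceeds the 0.026 mm gap, so the wall pushes back. The portion of expansion that must be recovered elastically is δ_free − gap = 0.0936 − 0.026 = 0.0676 mm.
That suppressed elongation corresponds to σ = E·Δ/L = 147×10³ × 0.0676/1500 = 6.625 MPa.
Force on the wall = σA = 6.625 × 1650 mm² = 10.93 kN.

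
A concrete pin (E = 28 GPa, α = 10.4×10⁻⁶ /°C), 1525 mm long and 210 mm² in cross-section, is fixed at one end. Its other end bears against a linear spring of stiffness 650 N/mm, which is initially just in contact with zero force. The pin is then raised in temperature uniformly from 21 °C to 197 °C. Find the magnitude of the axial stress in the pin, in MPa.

The unrestrained thermal change is αΔT L = 10.4×10⁻⁶ × 176 × 1525 = 2.791 mm.
With a force P in the spring, the elastic change of the pin is PL/(AE) and that of the spring is P/k; compatibility requires their sum to equal δ_free.
P [ L/(AE) + 1/k ] = δ_free → P [ 1525/(210×28×10³) + 1/(650) ] = 2.791.
P = 2.791 / 0.001798 = 1553 N.
σ = P/A = 1553/210 = 7.394 MPa.

σ ≈ 7.39 MPa (compressive)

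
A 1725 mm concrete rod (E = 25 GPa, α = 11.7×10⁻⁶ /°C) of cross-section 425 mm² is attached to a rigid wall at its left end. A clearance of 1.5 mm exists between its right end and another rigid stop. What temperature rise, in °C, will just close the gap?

The gap closes when αΔT L = 1.5 mm, since the rod is still unstressed at that instant.
ΔT = 1.5 / (11.7×10⁻⁶ × 1725) = 74.32 °C.

ΔT ≈ 74.3 °C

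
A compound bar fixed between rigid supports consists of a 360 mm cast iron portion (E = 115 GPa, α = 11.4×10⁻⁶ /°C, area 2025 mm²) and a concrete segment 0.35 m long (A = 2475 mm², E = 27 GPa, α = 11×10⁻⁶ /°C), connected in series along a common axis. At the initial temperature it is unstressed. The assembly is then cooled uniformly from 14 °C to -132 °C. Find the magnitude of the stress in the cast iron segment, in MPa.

σ ≈ 84.5 MPa (tensile)

If the supports were absent, the total length change would be Σ αᵢΔT Lᵢ = 11.4×10⁻⁶×146×360 + 11×10⁻⁶×146×350 = 1.161 mm.
The walls prevent any net length change, so an axial force P (same in every segment) develops. Compatibility: P · Σ Lᵢ/(AᵢEᵢ) = δ_free.
Σ Lᵢ/(AᵢEᵢ) = 360/(2025×115×10³) + 350/(2475×27×10³) = 6.783×10⁻⁶ mm/N.
So P = 1.161 / 6.783×10⁻⁶ = 171.2 kN, tensile.
σ_{cast iron} = P / A = 171200 / 2025 = 84.54 MPa.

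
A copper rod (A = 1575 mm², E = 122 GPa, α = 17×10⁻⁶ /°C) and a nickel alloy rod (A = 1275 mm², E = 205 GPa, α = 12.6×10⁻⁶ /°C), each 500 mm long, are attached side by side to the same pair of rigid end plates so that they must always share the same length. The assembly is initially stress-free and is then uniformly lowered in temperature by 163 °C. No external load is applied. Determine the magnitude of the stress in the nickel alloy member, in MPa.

σ ≈ 62.3 MPa (compressive)

The copper has the larger α, so on cooling it would change length more than the nickel alloy if both were free. The rigid plates force a common final length, so the copper is put into tension and the nickel alloy into compression, with equal and opposite forces P (no external load).
Equating the net (thermal + elastic) strains gives |α₁ − α₂|·ΔT = P·[1/(A₁E₁) + 1/(A₂E₂)].
|α₁ − α₂|·ΔT = 4.4×10⁻⁶ × 163 = 0.0007172.
1/(A₁E₁) + 1/(A₂E₂) = 1/(1575×122×10³) + 1/(1275×205×10³) = 9.03×10⁻⁹ N⁻¹.
So P = 0.0007172 / 9.03×10⁻⁹ = 79.42 kN.
σ_{nickel alloy} = P/A₂ = 79420/1275 = 62.29 MPa, compressive.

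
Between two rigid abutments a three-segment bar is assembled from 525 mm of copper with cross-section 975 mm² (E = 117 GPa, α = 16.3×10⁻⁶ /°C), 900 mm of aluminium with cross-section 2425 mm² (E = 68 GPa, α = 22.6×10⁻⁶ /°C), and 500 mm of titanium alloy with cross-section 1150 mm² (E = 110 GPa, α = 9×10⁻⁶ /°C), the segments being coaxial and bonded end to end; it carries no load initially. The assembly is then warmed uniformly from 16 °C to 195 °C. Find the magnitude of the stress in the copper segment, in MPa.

σ ≈ 438 MPa (compressive)

If the supports were absent, the total length change would be Σ αᵢΔT Lᵢ = 16.3×10⁻⁶×179×525 + 22.6×10⁻⁶×179×900 + 9×10⁻⁶×179×500 = 5.978 mm.
Since the ends are fixed, an axial force P builds up, equal in every segment, with P · Σ Lᵢ/(AᵢEᵢ) = δ_free.
The series flexibility is Σ Lᵢ/(AᵢEᵢ) = 525/(975×117×10³) + 900/(2425×68×10³) + 500/(1150×110×10³) = 1.401×10⁻⁵ mm/N.
So P = 5.978 / 1.401×10⁻⁵ = 426.6 kN, compressive.
σ_{copper} = P / A = 426600 / 975 = 437.6 MPa.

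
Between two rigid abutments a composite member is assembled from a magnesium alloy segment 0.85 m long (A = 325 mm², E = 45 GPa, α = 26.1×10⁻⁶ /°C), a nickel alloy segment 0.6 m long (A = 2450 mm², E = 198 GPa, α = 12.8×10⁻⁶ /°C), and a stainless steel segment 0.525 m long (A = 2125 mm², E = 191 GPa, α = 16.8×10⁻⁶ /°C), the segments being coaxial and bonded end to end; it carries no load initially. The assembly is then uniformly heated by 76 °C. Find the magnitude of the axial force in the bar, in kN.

If the supports were absent, the total length change would be Σ αᵢΔT Lᵢ = 26.1×10⁻⁶×76×850 + 12.8×10⁻⁶×76×600 + 16.8×10⁻⁶×76×525 = 2.94 mm.
The walls prevent any net length change, so an axial force P (same in every segment) develops. Compatibility: P · Σ Lᵢ/(AᵢEᵢ) = δ_free.
Σ Lᵢ/(AᵢEᵢ) = 850/(325×45×10³) + 600/(2450×198×10³) + 525/(2125×191×10³) = 6.065×10⁻⁵ mm/N.
So P = 2.94 / 6.065×10⁻⁵ = 48.48 kN, compressive.

P ≈ 48.5 kN (compressive)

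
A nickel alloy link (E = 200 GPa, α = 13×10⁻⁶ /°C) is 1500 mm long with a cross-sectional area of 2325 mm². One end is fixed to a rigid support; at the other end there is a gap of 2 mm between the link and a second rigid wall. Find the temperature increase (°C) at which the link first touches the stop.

Contact occurs when the free expansion equals the gap: αΔT L = 2 mm.
ΔT = 2 / (13×10⁻⁶ × 1500) = 102.6 °C.

ΔT ≈ 103 °C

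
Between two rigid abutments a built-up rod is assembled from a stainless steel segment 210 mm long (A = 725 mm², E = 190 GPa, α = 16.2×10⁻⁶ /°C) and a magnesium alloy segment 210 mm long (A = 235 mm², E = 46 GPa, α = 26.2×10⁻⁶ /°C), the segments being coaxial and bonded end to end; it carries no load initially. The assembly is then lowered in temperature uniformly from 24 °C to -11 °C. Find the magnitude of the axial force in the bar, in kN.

If the supports were absent, the total length change would be Σ αᵢΔT Lᵢ = 16.2×10⁻⁶×35×210 + 26.2×10⁻⁶×35×210 = 0.3116 mm.
The rigid supports impose zero overall length change; the single axial force P common to all segments must satisfy P Σ Lᵢ/(AᵢEᵢ) = δ_free.
The series flexibility is Σ Lᵢ/(AᵢEᵢ) = 210/(725×190×10³) + 210/(235×46×10³) = 2.095×10⁻⁵ mm/N.
Hence P = δ_free / Σ(L/AE) = 0.3116/2.095×10⁻⁵ = 14.87 kN (tensile).

P ≈ 14.9 kN (tensile)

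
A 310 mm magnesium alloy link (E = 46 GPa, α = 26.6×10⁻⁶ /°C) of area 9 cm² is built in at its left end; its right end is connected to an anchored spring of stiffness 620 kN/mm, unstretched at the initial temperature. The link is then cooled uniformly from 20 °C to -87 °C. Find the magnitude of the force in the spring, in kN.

The unrestrained thermal change is αΔT L = 26.6×10⁻⁶ × 107 × 310 = 0.8823 mm.
With a force P in the spring, the elastic change of the link is PL/(AE) and that of the spring is P/k; compatibility requires their sum to equal δ_free.
So P = δ_free / [L/(AE) + 1/k] = 0.8823 / [ 310/(900×46×10³) + 1/(620×10³) ].
P = 0.8823 / 9.101×10⁻⁶ = 96950 N.

P ≈ 96.9 kN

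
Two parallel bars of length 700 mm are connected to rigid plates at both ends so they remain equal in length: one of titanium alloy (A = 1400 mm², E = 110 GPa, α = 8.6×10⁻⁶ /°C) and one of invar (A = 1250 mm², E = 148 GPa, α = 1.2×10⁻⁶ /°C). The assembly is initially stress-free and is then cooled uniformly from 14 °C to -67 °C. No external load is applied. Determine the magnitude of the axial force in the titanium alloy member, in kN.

P ≈ 50.4 kN (tensile in the titanium alloy)

The titanium alloy has the larger α, so on cooling it would change length more than the invar if both were free. The rigid plates force a common final length, so the titanium alloy is put into tension and the invar into compression, with equal and opposite forces P (no external load).
Setting the final lengths equal and cancelling L: (α₁ − α₂)ΔT = P/(A₁E₁) + P/(A₂E₂).
|α₁ − α₂|·ΔT = 7.4×10⁻⁶ × 81 = 0.0005994.
1/(A₁E₁) + 1/(A₂E₂) = 1/(1400×110×10³) + 1/(1250×148×10³) = 1.19×10⁻⁸ N⁻¹.
P = 0.0005994 / 1.19×10⁻⁸ = 50370 N = 50.37 kN.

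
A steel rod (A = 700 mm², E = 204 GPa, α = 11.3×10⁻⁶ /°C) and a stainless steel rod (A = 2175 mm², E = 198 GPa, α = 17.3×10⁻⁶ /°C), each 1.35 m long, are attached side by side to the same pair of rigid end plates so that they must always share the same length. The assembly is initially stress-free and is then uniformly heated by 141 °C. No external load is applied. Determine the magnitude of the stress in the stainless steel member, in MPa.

σ ≈ 41.7 MPa (compressive)

Equilibrium of a rigid end plate with no external load gives equal and opposite internal forces ±P in the two members. Since α_{stainless steel} > α_{steel}, heating drives the stainless steel into compression and the steel into tension.
Equating the net (thermal + elastic) strains gives |α₁ − α₂|·ΔT = P·[1/(A₁E₁) + 1/(A₂E₂)].
|α₁ − α₂|·ΔT = 6×10⁻⁶ × 141 = 0.000846.
1/(A₁E₁) + 1/(A₂E₂) = 1/(700×204×10³) + 1/(2175×198×10³) = 9.325×10⁻⁹ N⁻¹.
P = 0.000846 / 9.325×10⁻⁹ = 90730 N = 90.73 kN.
σ_{stainless steel} = P/A₂ = 90730/2175 = 41.71 MPa, compressive.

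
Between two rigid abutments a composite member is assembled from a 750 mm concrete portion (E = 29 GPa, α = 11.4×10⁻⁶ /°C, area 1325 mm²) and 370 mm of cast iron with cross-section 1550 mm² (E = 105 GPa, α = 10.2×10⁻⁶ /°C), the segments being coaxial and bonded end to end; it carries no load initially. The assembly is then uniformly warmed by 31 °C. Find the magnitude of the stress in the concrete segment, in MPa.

σ ≈ 13.2 MPa (compressive)

Free thermal expansion of the whole bar: Σ αᵢΔT Lᵢ = 11.4×10⁻⁶×31×750 + 10.2×10⁻⁶×31×370 = 0.382 mm.
The walls prevent any net length change, so an axial force P (same in every segment) develops. Compatibility: P · Σ Lᵢ/(AᵢEᵢ) = δ_free.
Σ Lᵢ/(AᵢEᵢ) = 750/(1325×29×10³) + 370/(1550×105×10³) = 2.179×10⁻⁵ mm/N.
Hence P = δ_free / Σ(L/AE) = 0.382/2.179×10⁻⁵ = 17.53 kN (compressive).
σ_{concrete} = P / A = 17530 / 1325 = 13.23 MPa.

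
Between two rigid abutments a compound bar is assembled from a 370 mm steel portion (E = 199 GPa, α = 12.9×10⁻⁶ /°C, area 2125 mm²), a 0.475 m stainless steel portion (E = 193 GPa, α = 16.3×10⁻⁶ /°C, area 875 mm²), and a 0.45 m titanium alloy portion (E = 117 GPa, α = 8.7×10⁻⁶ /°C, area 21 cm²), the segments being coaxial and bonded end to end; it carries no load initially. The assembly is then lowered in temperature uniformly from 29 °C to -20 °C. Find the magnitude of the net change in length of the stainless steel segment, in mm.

Free thermal contraction of the whole bar: Σ αᵢΔT Lᵢ = 12.9×10⁻⁶×49×370 + 16.3×10⁻⁶×49×475 + 8.7×10⁻⁶×49×450 = 0.8051 mm.
Since the ends are fixed, an axial force P builds up, equal in every segment, with P · Σ Lᵢ/(AᵢEᵢ) = δ_free.
Σ Lᵢ/(AᵢEᵢ) = 370/(2125×199×10³) + 475/(875×193×10³) + 450/(2100×117×10³) = 5.519×10⁻⁶ mm/N.
So P = 0.8051 / 5.519×10⁻⁶ = 145.9 kN, tensile.
For the stainless steel segment, free thermal change = 16.3×10⁻⁶×49×475 = 0.3794 mm and elastic change from P = 145900×475/(875×193×10³) = 0.4103 mm; these oppose, so the net change is 0.0309 mm (segment lengthens).

|ΔL| ≈ 0.0309 mm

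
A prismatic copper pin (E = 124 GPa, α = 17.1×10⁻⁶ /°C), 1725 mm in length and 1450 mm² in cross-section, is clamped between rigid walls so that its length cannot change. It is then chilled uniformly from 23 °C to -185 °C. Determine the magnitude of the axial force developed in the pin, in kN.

The ends cannot move, so σ = EαΔT = 124×10³ × 17.1×10⁻⁶ × 208 = 441 MPa.
Then P = σA = 441 × 1450 mm² = 639.5 kN, tensile.

P ≈ 640 kN (tensile)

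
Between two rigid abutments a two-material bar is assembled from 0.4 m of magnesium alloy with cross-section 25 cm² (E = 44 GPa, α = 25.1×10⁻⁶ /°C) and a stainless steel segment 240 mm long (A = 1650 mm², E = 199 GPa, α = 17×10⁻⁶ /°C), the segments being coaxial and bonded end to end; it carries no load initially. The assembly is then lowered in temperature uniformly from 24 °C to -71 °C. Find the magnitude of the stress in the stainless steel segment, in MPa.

Free thermal contraction of the whole bar: Σ αᵢΔT Lᵢ = 25.1×10⁻⁶×95×400 + 17×10⁻⁶×95×240 = 1.341 mm.
The rigid supports impose zero overall length change; the single axial force P common to all segments must satisfy P Σ Lᵢ/(AᵢEᵢ) = δ_free.
Σ Lᵢ/(AᵢEᵢ) = 400/(2500×44×10³) + 240/(1650×199×10³) = 4.367×10⁻⁶ mm/N.
So P = 1.341 / 4.367×10⁻⁶ = 307.1 kN, tensile.
σ_{stainless steel} = P / A = 307100 / 1650 = 186.1 MPa.

σ ≈ 186 MPa (tensile)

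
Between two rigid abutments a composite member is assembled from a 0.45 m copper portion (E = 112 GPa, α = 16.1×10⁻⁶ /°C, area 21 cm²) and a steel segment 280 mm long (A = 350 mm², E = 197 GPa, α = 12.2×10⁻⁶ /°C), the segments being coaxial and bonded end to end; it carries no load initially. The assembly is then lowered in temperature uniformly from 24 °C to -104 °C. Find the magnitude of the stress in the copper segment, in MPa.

With the walls removed the bar would change length by δ_free = Σ αᵢΔT Lᵢ = 16.1×10⁻⁶×128×450 + 12.2×10⁻⁶×128×280 = 1.365 mm.
Since the ends are fixed, an axial force P builds up, equal in every segment, with P · Σ Lᵢ/(AᵢEᵢ) = δ_free.
The series flexibility is Σ Lᵢ/(AᵢEᵢ) = 450/(2100×112×10³) + 280/(350×197×10³) = 5.974×10⁻⁶ mm/N.
Hence P = δ_free / Σ(L/AE) = 1.365/5.974×10⁻⁶ = 228.4 kN (tensile).
σ_{copper} = P / A = 228400 / 2100 = 108.8 MPa.

σ ≈ 109 MPa (tensile)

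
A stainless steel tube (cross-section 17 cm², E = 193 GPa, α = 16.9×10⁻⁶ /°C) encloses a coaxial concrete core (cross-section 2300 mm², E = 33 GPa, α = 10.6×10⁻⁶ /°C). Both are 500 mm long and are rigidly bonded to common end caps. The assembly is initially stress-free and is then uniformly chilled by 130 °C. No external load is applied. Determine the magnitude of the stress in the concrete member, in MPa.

σ ≈ 21.9 MPa (compressive)

Both members must finish at the same length. With the larger α, the stainless steel tends to over-contract; the plates restrain it, putting the stainless steel in tension and the concrete in compression. With no external load the two internal forces are equal and opposite, magnitude P.
Compatibility of the two members (thermal + elastic change equal): (α₁ − α₂)ΔT = P·[1/(A₁E₁) + 1/(A₂E₂)].
|α₁ − α₂|·ΔT = 6.3×10⁻⁶ × 130 = 0.000819.
1/(A₁E₁) + 1/(A₂E₂) = 1/(1700×193×10³) + 1/(2300×33×10³) = 1.622×10⁻⁸ N⁻¹.
P = 0.000819 / 1.622×10⁻⁸ = 50480 N = 50.48 kN.
σ_{concrete} = P/A₂ = 50480/2300 = 21.95 MPa, compressive.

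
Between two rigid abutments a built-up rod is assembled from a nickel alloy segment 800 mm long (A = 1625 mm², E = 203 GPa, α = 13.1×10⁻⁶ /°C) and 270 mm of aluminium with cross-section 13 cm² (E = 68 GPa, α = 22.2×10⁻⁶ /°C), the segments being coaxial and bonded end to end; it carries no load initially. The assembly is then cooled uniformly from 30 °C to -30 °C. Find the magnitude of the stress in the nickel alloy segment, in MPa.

If the supports were absent, the total length change would be Σ αᵢΔT Lᵢ = 13.1×10⁻⁶×60×800 + 22.2×10⁻⁶×60×270 = 0.9884 mm.
Since the ends are fixed, an axial force P builds up, equal in every segment, with P · Σ Lᵢ/(AᵢEᵢ) = δ_free.
Σ Lᵢ/(AᵢEᵢ) = 800/(1625×203×10³) + 270/(1300×68×10³) = 5.479×10⁻⁶ mm/N.
P = 0.9884 / 5.479×10⁻⁶ = 180400 N = 180.4 kN, tensile.
σ_{nickel alloy} = P / A = 180400 / 1625 = 111 MPa.

σ ≈ 111 MPa (tensile)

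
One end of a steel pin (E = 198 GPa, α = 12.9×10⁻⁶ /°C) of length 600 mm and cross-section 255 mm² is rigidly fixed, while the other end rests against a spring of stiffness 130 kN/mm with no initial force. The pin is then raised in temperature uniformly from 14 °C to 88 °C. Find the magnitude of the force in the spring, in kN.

Free thermal expansion: δ_free = αΔT L = 12.9×10⁻⁶ × 74 × 600 = 0.5728 mm.
With a force P in the spring, the elastic change of the pin is PL/(AE) and that of the spring is P/k; compatibility requires their sum to equal δ_free.
So P = δ_free / [L/(AE) + 1/k] = 0.5728 / [ 600/(255×198×10³) + 1/(130×10³) ].
P = 0.5728 / 1.958×10⁻⁵ = 29260 N.

P ≈ 29.3 kN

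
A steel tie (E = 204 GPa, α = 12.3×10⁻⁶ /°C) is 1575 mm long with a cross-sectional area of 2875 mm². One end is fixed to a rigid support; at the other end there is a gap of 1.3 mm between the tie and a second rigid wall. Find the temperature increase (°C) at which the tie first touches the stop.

ΔT ≈ 67.1 °C

The gap closes when αΔT L = 1.3 mm, since the tie is still unstressed at that instant.
So ΔT = g/(αL) = 1.3/(12.3×10⁻⁶ × 1575) = 67.11 °C.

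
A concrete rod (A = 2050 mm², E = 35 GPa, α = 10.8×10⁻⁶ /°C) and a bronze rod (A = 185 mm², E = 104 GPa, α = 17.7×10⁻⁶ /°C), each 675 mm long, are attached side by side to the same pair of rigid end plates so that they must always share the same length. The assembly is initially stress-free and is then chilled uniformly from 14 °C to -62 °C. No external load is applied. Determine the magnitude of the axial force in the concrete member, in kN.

The bronze has the larger α, so on cooling it would change length more than the concrete if both were free. The rigid plates force a common final length, so the bronze is put into tension and the concrete into compression, with equal and opposite forces P (no external load).
Equating the net (thermal + elastic) strains gives |α₁ − α₂|·ΔT = P·[1/(A₁E₁) + 1/(A₂E₂)].
|α₁ − α₂|·ΔT = 6.9×10⁻⁶ × 76 = 0.0005244.
1/(A₁E₁) + 1/(A₂E₂) = 1/(2050×35×10³) + 1/(185×104×10³) = 6.591×10⁻⁸ N⁻¹.
P = 0.0005244 / 6.591×10⁻⁸ = 7956 N = 7.956 kN.

P ≈ 7.96 kN (compressive in the concrete)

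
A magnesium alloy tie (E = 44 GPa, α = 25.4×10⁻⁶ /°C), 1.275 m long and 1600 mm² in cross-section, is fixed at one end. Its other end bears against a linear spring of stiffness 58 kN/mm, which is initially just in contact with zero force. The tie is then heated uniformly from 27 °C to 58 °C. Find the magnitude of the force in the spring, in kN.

If the spring were absent the tie would lengthen by αΔT L = 25.4×10⁻⁶ × 31 × 1275 = 1.004 mm.
Let P be the compressive force at the spring. The tie shortens elastically by PL/(AE) and the spring compresses by P/k; together these equal δ_free.
P [ L/(AE) + 1/k ] = δ_free → P [ 1275/(1600×44×10³) + 1/(58×10³) ] = 1.004.
P = 1.004 / 3.535×10⁻⁵ = 28400 N.

P ≈ 28.4 kN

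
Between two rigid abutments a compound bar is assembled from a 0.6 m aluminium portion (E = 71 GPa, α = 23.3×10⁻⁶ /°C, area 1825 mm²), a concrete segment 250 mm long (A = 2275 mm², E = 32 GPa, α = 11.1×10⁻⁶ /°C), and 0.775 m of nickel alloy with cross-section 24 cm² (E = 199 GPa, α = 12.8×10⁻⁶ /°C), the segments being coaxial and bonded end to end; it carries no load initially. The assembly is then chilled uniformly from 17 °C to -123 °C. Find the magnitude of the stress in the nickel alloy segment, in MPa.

σ ≈ 161 MPa (tensile)

If the supports were absent, the total length change would be Σ αᵢΔT Lᵢ = 23.3×10⁻⁶×140×600 + 11.1×10⁻⁶×140×250 + 12.8×10⁻⁶×140×775 = 3.735 mm.
The walls prevent any net length change, so an axial force P (same in every segment) develops. Compatibility: P · Σ Lᵢ/(AᵢEᵢ) = δ_free.
Σ Lᵢ/(AᵢEᵢ) = 600/(1825×71×10³) + 250/(2275×32×10³) + 775/(2400×199×10³) = 9.687×10⁻⁶ mm/N.
Hence P = δ_free / Σ(L/AE) = 3.735/9.687×10⁻⁶ = 385.5 kN (tensile).
σ_{nickel alloy} = P / A = 385500 / 2400 = 160.6 MPa.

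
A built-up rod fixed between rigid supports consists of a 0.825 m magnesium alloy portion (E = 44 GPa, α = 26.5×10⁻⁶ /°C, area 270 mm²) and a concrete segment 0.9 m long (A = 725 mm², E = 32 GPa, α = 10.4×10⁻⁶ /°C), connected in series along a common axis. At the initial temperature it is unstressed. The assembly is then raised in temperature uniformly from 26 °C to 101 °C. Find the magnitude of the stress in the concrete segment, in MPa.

σ ≈ 29.8 MPa (compressive)

With the walls removed the bar would change length by δ_free = Σ αᵢΔT Lᵢ = 26.5×10⁻⁶×75×825 + 10.4×10⁻⁶×75×900 = 2.342 mm.
The walls prevent any net length change, so an axial force P (same in every segment) develops. Compatibility: P · Σ Lᵢ/(AᵢEᵢ) = δ_free.
Σ Lᵢ/(AᵢEᵢ) = 825/(270×44×10³) + 900/(725×32×10³) = 0.0001082 mm/N.
So P = 2.342 / 0.0001082 = 21.63 kN, compressive.
σ_{concrete} = P / A = 21630 / 725 = 29.84 MPa.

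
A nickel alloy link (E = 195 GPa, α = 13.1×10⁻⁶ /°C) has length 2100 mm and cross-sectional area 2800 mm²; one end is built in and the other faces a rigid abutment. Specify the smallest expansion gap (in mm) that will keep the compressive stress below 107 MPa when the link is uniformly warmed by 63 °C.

Free expansion if unrestrained: δ_free = αΔT L = 13.1×10⁻⁶ × 63 × 2100 = 1.733 mm.
At the allowable stress the elastic shortening the wall may impose is σL/E = 107 × 2100 / (195×10³) = 1.152 mm.
So the gap has to take up the difference, g_min = δ_free − σL/E = 1.733 − 1.152 = 0.5808 mm.

g ≈ 0.581 mm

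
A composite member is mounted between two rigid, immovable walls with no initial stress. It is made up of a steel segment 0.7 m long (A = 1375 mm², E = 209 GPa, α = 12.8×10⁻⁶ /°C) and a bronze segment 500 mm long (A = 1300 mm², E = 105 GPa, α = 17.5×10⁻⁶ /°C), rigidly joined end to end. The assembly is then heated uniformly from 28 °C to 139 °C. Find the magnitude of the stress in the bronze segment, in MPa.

σ ≈ 248 MPa (compressive)

With the walls removed the bar would change length by δ_free = Σ αᵢΔT Lᵢ = 12.8×10⁻⁶×111×700 + 17.5×10⁻⁶×111×500 = 1.966 mm.
Since the ends are fixed, an axial force P builds up, equal in every segment, with P · Σ Lᵢ/(AᵢEᵢ) = δ_free.
Σ Lᵢ/(AᵢEᵢ) = 700/(1375×209×10³) + 500/(1300×105×10³) = 6.099×10⁻⁶ mm/N.
So P = 1.966 / 6.099×10⁻⁶ = 322.3 kN, compressive.
σ_{bronze} = P / A = 322300 / 1300 = 247.9 MPa.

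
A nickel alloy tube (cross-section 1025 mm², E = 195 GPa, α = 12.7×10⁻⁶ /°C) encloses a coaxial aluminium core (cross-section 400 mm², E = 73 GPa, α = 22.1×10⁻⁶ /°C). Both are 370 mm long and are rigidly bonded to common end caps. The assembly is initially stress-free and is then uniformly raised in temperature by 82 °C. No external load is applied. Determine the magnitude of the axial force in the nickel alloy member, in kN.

Both members must finish at the same length. With the larger α, the aluminium tends to over-expand; the plates restrain it, putting the aluminium in compression and the nickel alloy in tension. With no external load the two internal forces are equal and opposite, magnitude P.
Setting the final lengths equal and cancelling L: (α₁ − α₂)ΔT = P/(A₁E₁) + P/(A₂E₂).
|α₁ − α₂|·ΔT = 9.4×10⁻⁶ × 82 = 0.0007708.
1/(A₁E₁) + 1/(A₂E₂) = 1/(1025×195×10³) + 1/(400×73×10³) = 3.925×10⁻⁸ N⁻¹.
So P = 0.0007708 / 3.925×10⁻⁸ = 19.64 kN.

P ≈ 19.6 kN (tensile in the nickel alloy)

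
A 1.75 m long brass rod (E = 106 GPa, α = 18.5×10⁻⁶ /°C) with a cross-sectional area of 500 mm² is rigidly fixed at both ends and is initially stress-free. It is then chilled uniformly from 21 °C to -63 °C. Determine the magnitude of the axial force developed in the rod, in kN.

Full restraint means ε = 0, so the stress is σ = EαΔT = 106×10³ × 18.5×10⁻⁶ × 84 = 164.7 MPa.
Then P = σA = 164.7 × 500 mm² = 82.36 kN, tensile.

P ≈ 82.4 kN (tensile)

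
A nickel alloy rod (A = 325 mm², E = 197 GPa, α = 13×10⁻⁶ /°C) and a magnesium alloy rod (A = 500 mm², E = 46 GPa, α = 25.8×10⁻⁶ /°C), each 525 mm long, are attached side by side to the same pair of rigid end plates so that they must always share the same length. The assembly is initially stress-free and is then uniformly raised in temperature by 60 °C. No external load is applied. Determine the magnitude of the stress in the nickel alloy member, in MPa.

The magnesium alloy has the larger α, so on heating it would change length more than the nickel alloy if both were free. The rigid plates force a common final length, so the magnesium alloy is put into compression and the nickel alloy into tension, with equal and opposite forces P (no external load).
Equating the net (thermal + elastic) strains gives |α₁ − α₂|·ΔT = P·[1/(A₁E₁) + 1/(A₂E₂)].
|α₁ − α₂|·ΔT = 12.8×10⁻⁶ × 60 = 0.000768.
1/(A₁E₁) + 1/(A₂E₂) = 1/(325×197×10³) + 1/(500×46×10³) = 5.91×10⁻⁸ N⁻¹.
So P = 0.000768 / 5.91×10⁻⁸ = 13 kN.
σ_{nickel alloy} = P/A₁ = 13000/325 = 39.99 MPa, tensile.

σ ≈ 40 MPa (tensile)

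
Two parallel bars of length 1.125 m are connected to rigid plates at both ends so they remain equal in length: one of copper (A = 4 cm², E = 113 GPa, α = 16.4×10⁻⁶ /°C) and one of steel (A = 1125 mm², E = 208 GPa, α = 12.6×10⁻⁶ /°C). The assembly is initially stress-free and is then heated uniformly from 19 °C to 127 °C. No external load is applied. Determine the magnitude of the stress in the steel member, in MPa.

Both members must finish at the same length. With the larger α, the copper tends to over-expand; the plates restrain it, putting the copper in compression and the steel in tension. With no external load the two internal forces are equal and opposite, magnitude P.
Compatibility of the two members (thermal + elastic change equal): (α₁ − α₂)ΔT = P·[1/(A₁E₁) + 1/(A₂E₂)].
|α₁ − α₂|·ΔT = 3.8×10⁻⁶ × 108 = 0.0004104.
1/(A₁E₁) + 1/(A₂E₂) = 1/(400×113×10³) + 1/(1125×208×10³) = 2.64×10⁻⁸ N⁻¹.
P = 0.0004104 / 2.64×10⁻⁸ = 15550 N = 15.55 kN.
σ_{steel} = P/A₂ = 15550/1125 = 13.82 MPa, tensile.

σ ≈ 13.8 MPa (tensile)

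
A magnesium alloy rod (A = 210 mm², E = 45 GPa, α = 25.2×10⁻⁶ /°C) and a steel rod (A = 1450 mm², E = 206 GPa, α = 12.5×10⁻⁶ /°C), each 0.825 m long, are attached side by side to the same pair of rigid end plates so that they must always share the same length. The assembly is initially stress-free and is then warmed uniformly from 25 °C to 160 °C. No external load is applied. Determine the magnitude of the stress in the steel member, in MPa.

σ ≈ 10.8 MPa (tensile)

Both members must finish at the same length. With the larger α, the magnesium alloy tends to over-expand; the plates restrain it, putting the magnesium alloy in compression and the steel in tension. With no external load the two internal forces are equal and opposite, magnitude P.
Equating the net (thermal + elastic) strains gives |α₁ − α₂|·ΔT = P·[1/(A₁E₁) + 1/(A₂E₂)].
|α₁ − α₂|·ΔT = 12.7×10⁻⁶ × 135 = 0.001714.
1/(A₁E₁) + 1/(A₂E₂) = 1/(210×45×10³) + 1/(1450×206×10³) = 1.092×10⁻⁷ N⁻¹.
P = 0.001714 / 1.092×10⁻⁷ = 15710 N = 15.71 kN.
σ_{steel} = P/A₂ = 15710/1450 = 10.83 MPa, tensile.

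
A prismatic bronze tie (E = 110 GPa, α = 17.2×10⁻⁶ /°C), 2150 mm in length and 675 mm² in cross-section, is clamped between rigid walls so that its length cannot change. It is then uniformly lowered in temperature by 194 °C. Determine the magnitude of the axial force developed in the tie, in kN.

P ≈ 248 kN (tensile)

With zero net strain, σ = E·αΔT = 110 GPa × 17.2×10⁻⁶ × 194 = 367 MPa.
P = AEαΔT = 675 × 110×10³ × 17.2×10⁻⁶ × 194 = 247.8 kN (tensile).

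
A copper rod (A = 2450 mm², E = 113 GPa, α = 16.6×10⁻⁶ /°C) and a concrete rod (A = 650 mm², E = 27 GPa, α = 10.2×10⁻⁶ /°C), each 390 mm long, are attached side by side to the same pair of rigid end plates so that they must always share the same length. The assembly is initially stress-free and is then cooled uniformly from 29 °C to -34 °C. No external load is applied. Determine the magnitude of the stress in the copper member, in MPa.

The copper has the larger α, so on cooling it would change length more than the concrete if both were free. The rigid plates force a common final length, so the copper is put into tension and the concrete into compression, with equal and opposite forces P (no external load).
Equating the net (thermal + elastic) strains gives |α₁ − α₂|·ΔT = P·[1/(A₁E₁) + 1/(A₂E₂)].
|α₁ − α₂|·ΔT = 6.4×10⁻⁶ × 63 = 0.0004032.
1/(A₁E₁) + 1/(A₂E₂) = 1/(2450×113×10³) + 1/(650×27×10³) = 6.059×10⁻⁸ N⁻¹.
So P = 0.0004032 / 6.059×10⁻⁸ = 6.654 kN.
σ_{copper} = P/A₁ = 6654/2450 = 2.716 MPa, tensile.

σ ≈ 2.72 MPa (tensile)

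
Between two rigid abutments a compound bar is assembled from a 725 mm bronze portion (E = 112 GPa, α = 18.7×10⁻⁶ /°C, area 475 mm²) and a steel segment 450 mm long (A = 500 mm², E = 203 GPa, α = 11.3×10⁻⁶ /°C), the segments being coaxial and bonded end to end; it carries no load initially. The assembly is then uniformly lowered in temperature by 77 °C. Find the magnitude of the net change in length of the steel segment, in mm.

|ΔL| ≈ 0.0392 mm

Free thermal contraction of the whole bar: Σ αᵢΔT Lᵢ = 18.7×10⁻⁶×77×725 + 11.3×10⁻⁶×77×450 = 1.435 mm.
Since the ends are fixed, an axial force P builds up, equal in every segment, with P · Σ Lᵢ/(AᵢEᵢ) = δ_free.
The series flexibility is Σ Lᵢ/(AᵢEᵢ) = 725/(475×112×10³) + 450/(500×203×10³) = 1.806×10⁻⁵ mm/N.
So P = 1.435 / 1.806×10⁻⁵ = 79.48 kN, tensile.
For the steel segment, free thermal change = 11.3×10⁻⁶×77×450 = 0.3915 mm and elastic change from P = 79480×450/(500×203×10³) = 0.3524 mm; these oppose, so the net change is 0.0392 mm (segment shortens).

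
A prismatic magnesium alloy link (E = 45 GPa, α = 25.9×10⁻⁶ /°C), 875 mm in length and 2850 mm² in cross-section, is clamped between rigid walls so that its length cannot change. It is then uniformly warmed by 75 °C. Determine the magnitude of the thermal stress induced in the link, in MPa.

With length fixed, the mechanical strain must cancel the thermal strain αΔT = 25.9×10⁻⁶ × 75 = 1942.5×10⁻⁶.
Hence σ = E·αΔT = 45×10³ × 1942.5×10⁻⁶ = 87.41 MPa, compressive.

σ ≈ 87.4 MPa (compressive)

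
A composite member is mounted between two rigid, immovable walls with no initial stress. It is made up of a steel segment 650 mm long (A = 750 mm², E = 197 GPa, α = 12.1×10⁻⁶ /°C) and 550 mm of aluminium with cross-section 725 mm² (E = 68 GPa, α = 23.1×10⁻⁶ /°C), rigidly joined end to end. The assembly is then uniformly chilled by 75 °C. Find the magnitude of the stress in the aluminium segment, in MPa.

Free thermal contraction of the whole bar: Σ αᵢΔT Lᵢ = 12.1×10⁻⁶×75×650 + 23.1×10⁻⁶×75×550 = 1.543 mm.
Since the ends are fixed, an axial force P builds up, equal in every segment, with P · Σ Lᵢ/(AᵢEᵢ) = δ_free.
The series flexibility is Σ Lᵢ/(AᵢEᵢ) = 650/(750×197×10³) + 550/(725×68×10³) = 1.556×10⁻⁵ mm/N.
P = 1.543 / 1.556×10⁻⁵ = 99180 N = 99.18 kN, tensile.
σ_{aluminium} = P / A = 99180 / 725 = 136.8 MPa.

σ ≈ 137 MPa (tensile)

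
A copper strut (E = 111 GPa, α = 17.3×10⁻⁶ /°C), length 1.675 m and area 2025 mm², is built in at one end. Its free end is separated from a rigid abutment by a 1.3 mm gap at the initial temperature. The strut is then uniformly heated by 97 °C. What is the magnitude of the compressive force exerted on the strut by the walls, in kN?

If the wall were absent the strut would grow by αΔT L = 17.3×10⁻⁶ × 97 × 1675 = 2.811 mm.
This exceeds the 1.3 mm gap, so the wall pushes back. The portion of expansion that must be recovered elastically is δ_free − gap = 2.811 − 1.3 = 1.511 mm.
Compatibility: PL/(AE) = 1.511 mm, so σ = P/A = E × (1.511/1675) = 100.1 MPa.
Force on the wall = σA = 100.1 × 2025 mm² = 202.7 kN.

P ≈ 203 kN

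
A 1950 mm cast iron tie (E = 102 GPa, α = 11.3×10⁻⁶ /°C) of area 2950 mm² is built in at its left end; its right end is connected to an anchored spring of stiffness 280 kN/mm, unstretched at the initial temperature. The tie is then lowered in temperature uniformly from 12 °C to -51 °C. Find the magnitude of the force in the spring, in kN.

P ≈ 138 kN

If the spring were absent the tie would shorten by αΔT L = 11.3×10⁻⁶ × 63 × 1950 = 1.388 mm.
Let P be the tensile force in the spring. The tie extends elastically by PL/(AE) and the spring stretches by P/k; together these equal δ_free.
P [ L/(AE) + 1/k ] = δ_free → P [ 1950/(2950×102×10³) + 1/(280×10³) ] = 1.388.
P = 1.388 / 1.005×10⁻⁵ = 138100 N.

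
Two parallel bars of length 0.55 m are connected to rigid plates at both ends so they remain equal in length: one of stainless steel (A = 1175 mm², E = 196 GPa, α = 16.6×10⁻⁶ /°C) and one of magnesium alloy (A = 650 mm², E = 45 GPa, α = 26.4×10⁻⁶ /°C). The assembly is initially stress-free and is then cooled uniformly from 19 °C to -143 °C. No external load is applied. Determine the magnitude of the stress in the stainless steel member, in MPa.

The magnesium alloy has the larger α, so on cooling it would change length more than the stainless steel if both were free. The rigid plates force a common final length, so the magnesium alloy is put into tension and the stainless steel into compression, with equal and opposite forces P (no external load).
Equating the net (thermal + elastic) strains gives |α₁ − α₂|·ΔT = P·[1/(A₁E₁) + 1/(A₂E₂)].
|α₁ − α₂|·ΔT = 9.8×10⁻⁶ × 162 = 0.001588.
1/(A₁E₁) + 1/(A₂E₂) = 1/(1175×196×10³) + 1/(650×45×10³) = 3.853×10⁻⁸ N⁻¹.
P = 0.001588 / 3.853×10⁻⁸ = 41200 N = 41.2 kN.
σ_{stainless steel} = P/A₁ = 41200/1175 = 35.07 MPa, compressive.

σ ≈ 35.1 MPa (compressive)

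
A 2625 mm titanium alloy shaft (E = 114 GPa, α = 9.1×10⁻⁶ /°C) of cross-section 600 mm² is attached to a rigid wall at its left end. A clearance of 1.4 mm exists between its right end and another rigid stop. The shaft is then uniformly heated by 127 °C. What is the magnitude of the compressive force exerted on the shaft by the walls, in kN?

Unrestrained expansion: δ_free = αΔT L = 9.1×10⁻⁶ × 127 × 2625 = 3.034 mm.
The gap closes (δ_free > 1.4 mm) and the wall then resists a further 3.034 − 1.4 = 1.634 mm of expansion.
That suppressed elongation corresponds to σ = E·Δ/L = 114×10³ × 1.634/2625 = 70.95 MPa.
Force on the wall = σA = 70.95 × 600 mm² = 42.57 kN.

P ≈ 42.6 kN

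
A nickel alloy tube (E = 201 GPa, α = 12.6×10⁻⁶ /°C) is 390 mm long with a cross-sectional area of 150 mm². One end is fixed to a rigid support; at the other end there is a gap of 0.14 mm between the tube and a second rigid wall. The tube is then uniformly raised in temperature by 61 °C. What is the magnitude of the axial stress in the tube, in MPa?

σ ≈ 82.3 MPa (compressive)

Free thermal elongation = αΔT L = 12.6×10⁻⁶ × 61 × 390 = 0.2998 mm.
This exceeds the 0.14 mm gap, so the wall pushes back. The portion of expansion that must be recovered elastically is δ_free − gap = 0.2998 − 0.14 = 0.1598 mm.
Compatibility: PL/(AE) = 0.1598 mm, so σ = P/A = E × (0.1598/390) = 82.33 MPa.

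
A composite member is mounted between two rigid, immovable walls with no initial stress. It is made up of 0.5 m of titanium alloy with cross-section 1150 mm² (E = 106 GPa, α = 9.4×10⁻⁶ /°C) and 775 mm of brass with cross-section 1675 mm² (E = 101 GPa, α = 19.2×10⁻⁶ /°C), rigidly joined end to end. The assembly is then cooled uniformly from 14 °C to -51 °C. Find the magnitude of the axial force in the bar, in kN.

With the walls removed the bar would change length by δ_free = Σ αᵢΔT Lᵢ = 9.4×10⁻⁶×65×500 + 19.2×10⁻⁶×65×775 = 1.273 mm.
The rigid supports impose zero overall length change; the single axial force P common to all segments must satisfy P Σ Lᵢ/(AᵢEᵢ) = δ_free.
The series flexibility is Σ Lᵢ/(AᵢEᵢ) = 500/(1150×106×10³) + 775/(1675×101×10³) = 8.683×10⁻⁶ mm/N.
So P = 1.273 / 8.683×10⁻⁶ = 146.6 kN, tensile.

P ≈ 147 kN (tensile)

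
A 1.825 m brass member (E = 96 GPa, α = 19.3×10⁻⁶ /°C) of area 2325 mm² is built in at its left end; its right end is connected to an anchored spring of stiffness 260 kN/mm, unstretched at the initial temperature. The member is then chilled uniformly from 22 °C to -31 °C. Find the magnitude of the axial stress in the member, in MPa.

σ ≈ 66.8 MPa (tensile)

Free thermal contraction: δ_free = αΔT L = 19.3×10⁻⁶ × 53 × 1825 = 1.867 mm.
With a force P in the spring, the elastic change of the member is PL/(AE) and that of the spring is P/k; compatibility requires their sum to equal δ_free.
P [ L/(AE) + 1/k ] = δ_free → P [ 1825/(2325×96×10³) + 1/(260×10³) ] = 1.867.
P = 1.867 / 1.202×10⁻⁵ = 155300 N.
σ = P/A = 155300/2325 = 66.78 MPa.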